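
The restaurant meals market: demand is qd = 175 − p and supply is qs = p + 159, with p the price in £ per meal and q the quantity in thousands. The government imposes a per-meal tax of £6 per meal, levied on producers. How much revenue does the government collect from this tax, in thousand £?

Tax revenue = £984 thousand.

Without the tax, 175 − p = p + 159 gives 2p = 16, so p* = £8 and q* = 167.
With the tax collected from producers, supply shifts: qs = (p − 6) + 159.
Solving gives q = 164 with buyers paying £11 and producers receiving £5 (the £6 wedge).
Revenue = t · Q = 6 · 164 = £984.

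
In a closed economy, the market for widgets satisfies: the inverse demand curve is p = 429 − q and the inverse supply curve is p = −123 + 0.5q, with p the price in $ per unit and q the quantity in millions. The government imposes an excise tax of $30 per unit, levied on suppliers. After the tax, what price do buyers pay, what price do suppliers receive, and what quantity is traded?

Rewrite in direct form: qd = 429 − p and qs = 2p + 246.
Without the tax, 429 − p = 2p + 246 gives 3p = 183, so p* = $61 and q* = 368.
With the tax collected from suppliers, supply shifts: qs = 2(p − 30) + 246.
New equilibrium: buyers pay $81, suppliers receive $51, q = 348. (Wedge: pb − ps = 30.)

Buyers pay $81; suppliers receive $51; quantity = 348.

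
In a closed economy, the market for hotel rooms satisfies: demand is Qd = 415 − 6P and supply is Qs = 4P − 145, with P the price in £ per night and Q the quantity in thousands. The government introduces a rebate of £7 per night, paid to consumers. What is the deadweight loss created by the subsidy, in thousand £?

Deadweight loss = £58.8 thousand.

Before the subsidy: set 415 − 6P = 4P − 145 → P* = £56, Q* = 79.
With a per-unit subsidy paid to consumers, each effectively pays P − 7, so demand becomes Qd = 415 − 6(P − 7).
New equilibrium: consumers pay £53.2, suppliers receive £60.2, Q = 95.8. (Wedge: Pb − Ps = −7.)
Quantity rises by |ΔQ| = |79 − 95.8| = 16.8.
DWL = ½ · t · |ΔQ| = ½ · 7 · 16.8 = £58.8.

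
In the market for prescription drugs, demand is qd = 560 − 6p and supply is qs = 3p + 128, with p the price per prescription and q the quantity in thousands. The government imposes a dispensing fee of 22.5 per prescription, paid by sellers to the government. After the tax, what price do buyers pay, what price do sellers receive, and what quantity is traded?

Buyers pay 55.5; sellers receive 33; quantity = 227.

Without the tax, 560 − 6p = 3p + 128 gives 9p = 432, so p* = 48 and q* = 272.
With the tax collected from sellers, supply shifts: qs = 3(p − 22.5) + 128.
Solving gives q = 227 with buyers paying 55.5 and sellers receiving 33 (the 22.5 wedge).
The less price-elastic side of the market bears the larger share of a per-unit tax.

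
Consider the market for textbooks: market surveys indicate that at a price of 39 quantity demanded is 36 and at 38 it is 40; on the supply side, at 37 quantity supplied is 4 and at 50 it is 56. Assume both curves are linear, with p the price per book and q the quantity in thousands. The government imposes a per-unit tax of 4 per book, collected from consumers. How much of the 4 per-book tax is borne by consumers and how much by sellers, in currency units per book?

Consumers bear 2 per book; sellers bear 2 per book.

Demand slope: (40 − 36)/(38 − 39) = -4, so qd = 192 − 4p.
Supply slope: (56 − 4)/(50 − 37) = 4, so qs = 4p − 144.
Without the tax, 192 − 4p = 4p − 144 gives 8p = 336, so p* = 42 and q* = 24.
With the tax collected from consumers, demand (in seller-price terms) shifts: qd = 192 − 4(p + 4).
New equilibrium: consumers pay 44, sellers receive 40, q = 16. (Wedge: pb − ps = 4.)
Burden on consumers: 2; on sellers: 2. (They sum to 4.)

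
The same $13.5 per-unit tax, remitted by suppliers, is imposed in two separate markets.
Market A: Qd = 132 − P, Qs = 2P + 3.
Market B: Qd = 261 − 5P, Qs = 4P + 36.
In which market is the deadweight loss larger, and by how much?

Market A: pre-tax P* = $43, Q* = 89; post-tax Q = 80; deadweight loss = $60.75.
Market B: pre-tax P* = $25, Q* = 136; post-tax Q = 106; deadweight loss = $202.5.
Difference: $60.75 vs $202.5 → market B is larger by $141.75.

Market B, by $141.75.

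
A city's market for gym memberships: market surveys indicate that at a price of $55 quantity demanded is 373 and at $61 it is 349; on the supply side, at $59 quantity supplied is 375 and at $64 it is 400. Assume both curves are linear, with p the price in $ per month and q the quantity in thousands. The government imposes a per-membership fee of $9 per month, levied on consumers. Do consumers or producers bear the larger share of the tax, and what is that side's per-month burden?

Consumers bear the larger share: $5 per month.

Demand slope: (349 − 373)/(61 − 55) = -4, so qd = 593 − 4p.
Supply slope: (400 − 375)/(64 − 59) = 5, so qs = 5p + 80.
Without the tax, 593 − 4p = 5p + 80 gives 9p = 513, so p* = $57 and q* = 365.
With the tax collected from consumers, demand (in seller-price terms) shifts: qd = 593 − 4(p + 9).
New equilibrium: consumers pay $62, producers receive $53, q = 345. (Wedge: pb − ps = 9.)
Per-month burden: consumers $5, producers $4.
Consumers take the larger share because demand is less price-elastic here (demand slope 4 vs supply slope 5).
The less price-elastic side of the market bears the larger share of a per-unit tax.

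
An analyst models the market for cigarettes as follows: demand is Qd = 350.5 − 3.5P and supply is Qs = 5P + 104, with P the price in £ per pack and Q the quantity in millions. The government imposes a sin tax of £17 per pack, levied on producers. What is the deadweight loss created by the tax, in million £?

Deadweight loss = £297.5 million.

Without the tax, 350.5 − 3.5P = 5P + 104 gives 8.5P = 246.5, so P* = £29 and Q* = 249.
With the tax collected from producers, supply shifts: Qs = 5(P − 17) + 104.
New equilibrium: buyers pay £39, producers receive £22, Q = 214. (Wedge: Pb − Ps = 17.)
Quantity falls by |ΔQ| = |249 − 214| = 35.
DWL = ½ · t · |ΔQ| = ½ · 17 · 35 = £297.5.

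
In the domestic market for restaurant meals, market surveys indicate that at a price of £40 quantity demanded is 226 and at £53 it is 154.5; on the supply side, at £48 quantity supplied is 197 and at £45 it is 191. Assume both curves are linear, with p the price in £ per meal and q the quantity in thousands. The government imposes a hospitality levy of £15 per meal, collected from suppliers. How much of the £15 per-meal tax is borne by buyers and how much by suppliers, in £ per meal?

Demand slope: (154.5 − 226)/(53 − 40) = -5.5, so qd = 446 − 5.5p.
Supply slope: (191 − 197)/(45 − 48) = 2, so qs = 2p + 101.
Before the tax: set 446 − 5.5p = 2p + 101 → p* = £46, q* = 193.
With the tax collected from suppliers, supply shifts: qs = 2(p − 15) + 101.
Solving gives q = 171 with buyers paying £50 and suppliers receiving £35 (the £15 wedge).
Burden on buyers: £4; on suppliers: £11. (They sum to £15.)
The less price-elastic side of the market bears the larger share of a per-unit tax.

Buyers bear £4 per meal; suppliers bear £11 per meal.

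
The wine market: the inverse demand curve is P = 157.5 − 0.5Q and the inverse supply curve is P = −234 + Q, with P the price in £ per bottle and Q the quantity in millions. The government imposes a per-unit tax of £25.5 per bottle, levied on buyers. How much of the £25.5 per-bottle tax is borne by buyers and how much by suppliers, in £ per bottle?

Rewrite in direct form: Qd = 315 − 2P and Qs = P + 234.
Before the tax: set 315 − 2P = P + 234 → P* = £27, Q* = 261.
With the tax collected from buyers, demand (in seller-price terms) shifts: Qd = 315 − 2(P + 25.5).
Solving gives Q = 244 with buyers paying £35.5 and suppliers receiving £10 (the £25.5 wedge).
Burden on buyers: £8.5; on suppliers: £17. (They sum to £25.5.)

Buyers bear £8.5 per bottle; suppliers bear £17 per bottle.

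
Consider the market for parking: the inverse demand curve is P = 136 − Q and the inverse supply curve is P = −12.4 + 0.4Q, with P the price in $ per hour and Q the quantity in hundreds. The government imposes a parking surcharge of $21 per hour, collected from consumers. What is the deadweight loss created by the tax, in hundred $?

Rewrite in direct form: Qd = 136 − P and Qs = 2.5P + 31.
Without the tax, 136 − P = 2.5P + 31 gives 3.5P = 105, so P* = $30 and Q* = 106.
With the tax collected from consumers, demand (in seller-price terms) shifts: Qd = 136 − (P + 21).
New equilibrium: consumers pay $45, sellers receive $24, Q = 91. (Wedge: Pb − Ps = 21.)
Quantity falls by |ΔQ| = |106 − 91| = 15.
DWL = ½ · t · |ΔQ| = ½ · 21 · 15 = $157.5.

Deadweight loss = $157.5 hundred.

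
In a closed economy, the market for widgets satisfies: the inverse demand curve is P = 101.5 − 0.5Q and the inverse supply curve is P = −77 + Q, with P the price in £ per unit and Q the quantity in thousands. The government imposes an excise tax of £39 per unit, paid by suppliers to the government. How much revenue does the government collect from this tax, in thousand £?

Tax revenue = £3627 thousand.

Rewrite in direct form: Qd = 203 − 2P and Qs = P + 77.
Without the tax, 203 − 2P = P + 77 gives 3P = 126, so P* = £42 and Q* = 119.
With the tax collected from suppliers, supply shifts: Qs = (P − 39) + 77.
New equilibrium: buyers pay £55, suppliers receive £16, Q = 93. (Wedge: Pb − Ps = 39.)
Revenue = t · Q = 39 · 93 = £3627.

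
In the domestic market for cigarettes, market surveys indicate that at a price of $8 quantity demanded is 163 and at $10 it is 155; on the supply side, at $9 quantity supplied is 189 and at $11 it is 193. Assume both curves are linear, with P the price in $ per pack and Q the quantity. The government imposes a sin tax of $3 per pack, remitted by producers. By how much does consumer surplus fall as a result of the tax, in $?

Consumer surplus falls by $177.

Demand slope: (155 − 163)/(10 − 8) = -4, so Qd = 195 − 4P.
Supply slope: (193 − 189)/(11 − 9) = 2, so Qs = 2P + 171.
Before the tax: set 195 − 4P = 2P + 171 → P* = $4, Q* = 179.
With the tax collected from producers, supply shifts: Qs = 2(P − 3) + 171.
Solving gives Q = 175 with buyers paying $5 and producers receiving $2 (the $3 wedge).
ΔCS is the trapezoid between Q = 175 and Q = 179 of height $1: ½ · (179 + 175) · 1 = $177.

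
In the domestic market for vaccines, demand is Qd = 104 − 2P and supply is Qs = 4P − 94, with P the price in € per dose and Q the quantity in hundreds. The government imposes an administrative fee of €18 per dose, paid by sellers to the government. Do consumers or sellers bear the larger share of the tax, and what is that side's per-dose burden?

Before the tax: set 104 − 2P = 4P − 94 → P* = €33, Q* = 38.
With the tax collected from sellers, supply shifts: Qs = 4(P − 18) − 94.
Solving gives Q = 14 with consumers paying €45 and sellers receiving €27 (the €18 wedge).
Per-dose burden: consumers €12, sellers €6.
Consumers take the larger share because demand is less price-elastic here (demand slope 2 vs supply slope 4).

Consumers bear the larger share: €12 per dose.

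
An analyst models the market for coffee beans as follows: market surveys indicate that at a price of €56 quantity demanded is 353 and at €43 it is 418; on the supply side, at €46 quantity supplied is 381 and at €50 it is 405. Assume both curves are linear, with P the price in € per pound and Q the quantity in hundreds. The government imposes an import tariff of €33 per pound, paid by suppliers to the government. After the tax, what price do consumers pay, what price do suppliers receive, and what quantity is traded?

Consumers pay €66; suppliers receive €33; quantity = 303.

Demand slope: (418 − 353)/(43 − 56) = -5, so Qd = 633 − 5P.
Supply slope: (405 − 381)/(50 − 46) = 6, so Qs = 6P + 105.
Without the tax, 633 − 5P = 6P + 105 gives 11P = 528, so P* = €48 and Q* = 393.
With the tax collected from suppliers, supply shifts: Qs = 6(P − 33) + 105.
New equilibrium: consumers pay €66, suppliers receive €33, Q = 303. (Wedge: Pb − Ps = 33.)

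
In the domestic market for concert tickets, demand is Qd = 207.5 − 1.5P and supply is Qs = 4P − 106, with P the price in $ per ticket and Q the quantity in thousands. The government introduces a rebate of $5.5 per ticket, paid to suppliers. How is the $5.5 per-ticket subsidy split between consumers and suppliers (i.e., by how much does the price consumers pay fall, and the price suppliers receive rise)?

Before the subsidy: set 207.5 − 1.5P = 4P − 106 → P* = $57, Q* = 122.
With a per-unit subsidy paid to suppliers, each receives P + 5.5 per unit sold, so supply becomes Qs = 4(P + 5.5) − 106.
New equilibrium: consumers pay $53, suppliers receive $58.5, Q = 128. (Wedge: Pb − Ps = −5.5.)
Gain to consumers: $4; to suppliers: $1.5. (They sum to $5.5.)

Consumers gain $4 per ticket; suppliers gain $1.5 per ticket.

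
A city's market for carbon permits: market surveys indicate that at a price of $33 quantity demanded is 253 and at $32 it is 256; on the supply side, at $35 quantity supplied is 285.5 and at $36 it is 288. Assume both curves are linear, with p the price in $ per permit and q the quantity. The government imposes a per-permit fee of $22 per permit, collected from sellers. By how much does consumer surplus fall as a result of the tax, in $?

Demand slope: (256 − 253)/(32 − 33) = -3, so qd = 352 − 3p.
Supply slope: (288 − 285.5)/(36 − 35) = 2.5, so qs = 2.5p + 198.
Before the tax: set 352 − 3p = 2.5p + 198 → p* = $28, q* = 268.
With the tax collected from sellers, supply shifts: qs = 2.5(p − 22) + 198.
Solving gives q = 238 with buyers paying $38 and sellers receiving $16 (the $22 wedge).
ΔCS is the trapezoid between Q = 238 and Q = 268 of height $10: ½ · (268 + 238) · 10 = $2530.

Consumer surplus falls by $2530.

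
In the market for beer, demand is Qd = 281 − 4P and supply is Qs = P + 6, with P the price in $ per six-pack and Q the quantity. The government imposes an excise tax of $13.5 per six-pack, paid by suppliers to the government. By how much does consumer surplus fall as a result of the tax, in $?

Without the tax, 281 − 4P = P + 6 gives 5P = 275, so P* = $55 and Q* = 61.
With the tax collected from suppliers, supply shifts: Qs = (P − 13.5) + 6.
New equilibrium: buyers pay $57.7, suppliers receive $44.2, Q = 50.2. (Wedge: Pb − Ps = 13.5.)
ΔCS is the trapezoid between Q = 50.2 and Q = 61 of height $2.7: ½ · (61 + 50.2) · 2.7 = $150.12.

Consumer surplus falls by $150.12.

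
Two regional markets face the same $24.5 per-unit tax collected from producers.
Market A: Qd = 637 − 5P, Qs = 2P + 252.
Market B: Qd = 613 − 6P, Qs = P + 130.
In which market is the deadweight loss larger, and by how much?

Market A: pre-tax P* = $55, Q* = 362; post-tax Q = 327; deadweight loss = $428.75.
Market B: pre-tax P* = $69, Q* = 199; post-tax Q = 178; deadweight loss = $257.25.
Difference: $428.75 vs $257.25 → market A is larger by $171.5.

Market A, by $171.5.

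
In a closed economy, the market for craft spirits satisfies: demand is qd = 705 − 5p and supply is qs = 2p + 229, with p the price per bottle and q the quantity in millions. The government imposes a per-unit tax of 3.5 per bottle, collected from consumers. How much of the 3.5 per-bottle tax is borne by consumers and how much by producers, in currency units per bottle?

Consumers bear 1 per bottle; producers bear 2.5 per bottle.

Before the tax: set 705 − 5p = 2p + 229 → p* = 68, q* = 365.
With the tax collected from consumers, demand (in seller-price terms) shifts: qd = 705 − 5(p + 3.5).
Solving gives q = 360 with consumers paying 69 and producers receiving 65.5 (the 3.5 wedge).
Burden on consumers: 1; on producers: 2.5. (They sum to 3.5.)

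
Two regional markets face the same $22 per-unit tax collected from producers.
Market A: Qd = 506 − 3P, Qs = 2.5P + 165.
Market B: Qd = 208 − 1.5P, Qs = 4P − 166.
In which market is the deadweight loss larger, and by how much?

Market A, by $66.

Market A: pre-tax P* = $62, Q* = 320; post-tax Q = 290; deadweight loss = $330.
Market B: pre-tax P* = $68, Q* = 106; post-tax Q = 82; deadweight loss = $264.
Difference: $330 vs $264 → market A is larger by $66.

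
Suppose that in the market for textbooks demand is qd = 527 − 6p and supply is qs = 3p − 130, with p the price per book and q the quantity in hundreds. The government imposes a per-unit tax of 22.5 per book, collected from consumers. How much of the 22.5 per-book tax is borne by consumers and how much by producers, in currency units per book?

Before the tax: set 527 − 6p = 3p − 130 → p* = 73, q* = 89.
With the tax collected from consumers, demand (in seller-price terms) shifts: qd = 527 − 6(p + 22.5).
New equilibrium: consumers pay 80.5, producers receive 58, q = 44. (Wedge: pb − ps = 22.5.)
Burden on consumers: 7.5; on producers: 15. (They sum to 22.5.)
The less price-elastic side of the market bears the larger share of a per-unit tax.

Consumers bear 7.5 per book; producers bear 15 per book.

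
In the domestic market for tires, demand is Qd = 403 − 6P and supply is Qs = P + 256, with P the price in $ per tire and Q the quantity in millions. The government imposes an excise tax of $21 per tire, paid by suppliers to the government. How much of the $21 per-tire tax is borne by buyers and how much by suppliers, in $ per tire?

Before the tax: set 403 − 6P = P + 256 → P* = $21, Q* = 277.
With the tax collected from suppliers, supply shifts: Qs = (P − 21) + 256.
Solving gives Q = 259 with buyers paying $24 and suppliers receiving $3 (the $21 wedge).
Burden on buyers: $3; on suppliers: $18. (They sum to $21.)
The less price-elastic side of the market bears the larger share of a per-unit tax.

Buyers bear $3 per tire; suppliers bear $18 per tire.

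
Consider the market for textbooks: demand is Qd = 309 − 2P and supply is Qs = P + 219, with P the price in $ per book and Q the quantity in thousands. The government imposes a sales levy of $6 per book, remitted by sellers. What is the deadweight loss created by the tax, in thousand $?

Deadweight loss = $12 thousand.

Before the tax: set 309 − 2P = P + 219 → P* = $30, Q* = 249.
With the tax collected from sellers, supply shifts: Qs = (P − 6) + 219.
New equilibrium: consumers pay $32, sellers receive $26, Q = 245. (Wedge: Pb − Ps = 6.)
Quantity falls by |ΔQ| = |249 − 245| = 4.
DWL = ½ · t · |ΔQ| = ½ · 6 · 4 = $12.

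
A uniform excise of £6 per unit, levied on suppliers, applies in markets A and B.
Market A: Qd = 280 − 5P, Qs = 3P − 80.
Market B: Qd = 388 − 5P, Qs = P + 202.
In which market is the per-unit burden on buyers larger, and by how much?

Market A, by £1.25.

Market A: pre-tax P* = £45, Q* = 55; post-tax Q = 43.75; per-unit burden on buyers = £2.25.
Market B: pre-tax P* = £31, Q* = 233; post-tax Q = 228; per-unit burden on buyers = £1.
Difference: £2.25 vs £1 → market A is larger by £1.25.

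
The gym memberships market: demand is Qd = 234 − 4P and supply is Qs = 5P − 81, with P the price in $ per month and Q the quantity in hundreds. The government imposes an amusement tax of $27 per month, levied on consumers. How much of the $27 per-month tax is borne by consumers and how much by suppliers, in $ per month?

Consumers bear $15 per month; suppliers bear $12 per month.

Before the tax: set 234 − 4P = 5P − 81 → P* = $35, Q* = 94.
With the tax collected from consumers, demand (in seller-price terms) shifts: Qd = 234 − 4(P + 27).
Solving gives Q = 34 with consumers paying $50 and suppliers receiving $23 (the $27 wedge).
Burden on consumers: $15; on suppliers: $12. (They sum to $27.)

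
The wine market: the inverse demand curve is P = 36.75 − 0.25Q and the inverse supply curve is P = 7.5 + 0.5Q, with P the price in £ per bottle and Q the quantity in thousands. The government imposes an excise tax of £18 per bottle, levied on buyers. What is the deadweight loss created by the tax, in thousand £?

Deadweight loss = £216 thousand.

Inverting to Q(P) form: Qd = 147 − 4P; Qs = 2P − 15.
Before the tax: set 147 − 4P = 2P − 15 → P* = £27, Q* = 39.
With the tax collected from buyers, demand (in seller-price terms) shifts: Qd = 147 − 4(P + 18).
New equilibrium: buyers pay £33, producers receive £15, Q = 15. (Wedge: Pb − Ps = 18.)
Quantity falls by |ΔQ| = |39 − 15| = 24.
DWL = ½ · t · |ΔQ| = ½ · 18 · 24 = £216.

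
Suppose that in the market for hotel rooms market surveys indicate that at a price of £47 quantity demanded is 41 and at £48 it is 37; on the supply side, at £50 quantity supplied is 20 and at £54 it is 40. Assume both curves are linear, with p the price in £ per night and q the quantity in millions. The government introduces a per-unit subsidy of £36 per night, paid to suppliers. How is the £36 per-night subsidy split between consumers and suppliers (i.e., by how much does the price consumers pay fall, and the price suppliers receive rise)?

Demand slope: (37 − 41)/(48 − 47) = -4, so qd = 229 − 4p.
Supply slope: (40 − 20)/(54 − 50) = 5, so qs = 5p − 230.
Before the subsidy: set 229 − 4p = 5p − 230 → p* = £51, q* = 25.
With a per-unit subsidy paid to suppliers, each receives p + 36 per unit sold, so supply becomes qs = 5(p + 36) − 230.
Solving gives q = 105 with consumers paying £31 and suppliers receiving £67 (the £36 wedge).
Gain to consumers: £20; to suppliers: £16. (They sum to £36.)

Consumers gain £20 per night; suppliers gain £16 per night.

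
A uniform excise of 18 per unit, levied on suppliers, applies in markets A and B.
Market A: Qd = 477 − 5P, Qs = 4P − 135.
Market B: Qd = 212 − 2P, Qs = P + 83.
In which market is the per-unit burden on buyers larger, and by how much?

Market A: pre-tax P* = 68, Q* = 137; post-tax Q = 97; per-unit burden on buyers = 8.
Market B: pre-tax P* = 43, Q* = 126; post-tax Q = 114; per-unit burden on buyers = 6.
Difference: 8 vs 6 → market A is larger by 2.

Market A, by 2.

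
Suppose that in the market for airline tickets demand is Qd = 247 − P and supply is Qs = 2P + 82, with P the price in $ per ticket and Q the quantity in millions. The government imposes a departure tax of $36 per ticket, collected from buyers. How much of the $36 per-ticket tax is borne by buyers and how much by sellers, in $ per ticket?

Buyers bear $24 per ticket; sellers bear $12 per ticket.

Before the tax: set 247 − P = 2P + 82 → P* = $55, Q* = 192.
With the tax collected from buyers, demand (in seller-price terms) shifts: Qd = 247 − (P + 36).
Solving gives Q = 168 with buyers paying $79 and sellers receiving $43 (the $36 wedge).
Burden on buyers: $24; on sellers: $12. (They sum to $36.)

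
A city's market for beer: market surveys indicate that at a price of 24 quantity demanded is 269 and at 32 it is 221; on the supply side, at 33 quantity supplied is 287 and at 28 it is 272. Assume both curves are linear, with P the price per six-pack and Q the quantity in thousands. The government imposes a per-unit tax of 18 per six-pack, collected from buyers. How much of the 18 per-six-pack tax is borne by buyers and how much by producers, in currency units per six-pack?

Demand slope: (221 − 269)/(32 − 24) = -6, so Qd = 413 − 6P.
Supply slope: (272 − 287)/(28 − 33) = 3, so Qs = 3P + 188.
Before the tax: set 413 − 6P = 3P + 188 → P* = 25, Q* = 263.
With the tax collected from buyers, demand (in seller-price terms) shifts: Qd = 413 − 6(P + 18).
New equilibrium: buyers pay 31, producers receive 13, Q = 227. (Wedge: Pb − Ps = 18.)
Burden on buyers: 6; on producers: 12. (They sum to 18.)
The less price-elastic side of the market bears the larger share of a per-unit tax.

Buyers bear 6 per six-pack; producers bear 12 per six-pack.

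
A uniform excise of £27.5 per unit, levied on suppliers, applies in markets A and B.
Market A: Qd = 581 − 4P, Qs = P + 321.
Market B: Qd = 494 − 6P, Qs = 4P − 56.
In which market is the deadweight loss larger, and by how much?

Market A: pre-tax P* = £52, Q* = 373; post-tax Q = 351; deadweight loss = £302.5.
Market B: pre-tax P* = £55, Q* = 164; post-tax Q = 98; deadweight loss = £907.5.
Difference: £302.5 vs £907.5 → market B is larger by £605.

Market B, by £605.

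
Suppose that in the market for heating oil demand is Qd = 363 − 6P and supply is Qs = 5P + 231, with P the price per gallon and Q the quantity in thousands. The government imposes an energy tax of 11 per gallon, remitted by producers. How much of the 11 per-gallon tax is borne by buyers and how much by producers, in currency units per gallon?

Without the tax, 363 − 6P = 5P + 231 gives 11P = 132, so P* = 12 and Q* = 291.
With the tax collected from producers, supply shifts: Qs = 5(P − 11) + 231.
Solving gives Q = 261 with buyers paying 17 and producers receiving 6 (the 11 wedge).
Burden on buyers: 5; on producers: 6. (They sum to 11.)
The less price-elastic side of the market bears the larger share of a per-unit tax.

Buyers bear 5 per gallon; producers bear 6 per gallon.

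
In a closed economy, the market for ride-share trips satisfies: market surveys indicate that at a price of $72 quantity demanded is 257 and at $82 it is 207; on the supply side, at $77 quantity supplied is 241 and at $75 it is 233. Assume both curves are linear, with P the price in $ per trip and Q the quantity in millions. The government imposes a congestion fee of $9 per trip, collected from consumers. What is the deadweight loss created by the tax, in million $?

Deadweight loss = $90 million.

Demand slope: (207 − 257)/(82 − 72) = -5, so Qd = 617 − 5P.
Supply slope: (233 − 241)/(75 − 77) = 4, so Qs = 4P − 67.
Without the tax, 617 − 5P = 4P − 67 gives 9P = 684, so P* = $76 and Q* = 237.
With the tax collected from consumers, demand (in seller-price terms) shifts: Qd = 617 − 5(P + 9).
New equilibrium: consumers pay $80, suppliers receive $71, Q = 217. (Wedge: Pb − Ps = 9.)
Quantity falls by |ΔQ| = |237 − 217| = 20.
DWL = ½ · t · |ΔQ| = ½ · 9 · 20 = $90.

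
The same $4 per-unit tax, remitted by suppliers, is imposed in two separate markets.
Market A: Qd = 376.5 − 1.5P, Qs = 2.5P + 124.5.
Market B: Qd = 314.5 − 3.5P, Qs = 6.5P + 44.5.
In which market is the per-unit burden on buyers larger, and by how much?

Market B, by $0.1.

Market A: pre-tax P* = $63, Q* = 282; post-tax Q = 278.25; per-unit burden on buyers = $2.5.
Market B: pre-tax P* = $27, Q* = 220; post-tax Q = 210.9; per-unit burden on buyers = $2.6.
Difference: $2.5 vs $2.6 → market B is larger by $0.1.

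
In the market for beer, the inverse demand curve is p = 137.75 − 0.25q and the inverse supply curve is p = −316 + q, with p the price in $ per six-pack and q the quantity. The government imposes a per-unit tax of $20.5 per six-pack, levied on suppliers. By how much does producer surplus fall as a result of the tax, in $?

Inverting to q(p) form: qd = 551 − 4p; qs = p + 316.
Without the tax, 551 − 4p = p + 316 gives 5p = 235, so p* = $47 and q* = 363.
With the tax collected from suppliers, supply shifts: qs = (p − 20.5) + 316.
Solving gives q = 346.6 with consumers paying $51.1 and suppliers receiving $30.6 (the $20.5 wedge).
ΔPS is the trapezoid between Q = 346.6 and Q = 363 of height $16.4: ½ · (363 + 346.6) · 16.4 = $5818.72.

Producer surplus falls by $5818.72.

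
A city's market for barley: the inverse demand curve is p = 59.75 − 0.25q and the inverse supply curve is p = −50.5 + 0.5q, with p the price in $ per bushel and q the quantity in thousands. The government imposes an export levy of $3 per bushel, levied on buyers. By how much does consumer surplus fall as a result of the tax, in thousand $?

Consumer surplus falls by $145 thousand.

Rewrite in direct form: qd = 239 − 4p and qs = 2p + 101.
Without the tax, 239 − 4p = 2p + 101 gives 6p = 138, so p* = $23 and q* = 147.
With the tax collected from buyers, demand (in seller-price terms) shifts: qd = 239 − 4(p + 3).
New equilibrium: buyers pay $24, sellers receive $21, q = 143. (Wedge: pb − ps = 3.)
ΔCS is the trapezoid between Q = 143 and Q = 147 of height $1: ½ · (147 + 143) · 1 = $145.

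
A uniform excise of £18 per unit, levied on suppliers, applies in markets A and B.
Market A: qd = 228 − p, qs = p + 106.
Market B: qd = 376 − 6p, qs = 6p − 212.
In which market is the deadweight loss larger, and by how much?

Market A: pre-tax p* = £61, q* = 167; post-tax q = 158; deadweight loss = £81.
Market B: pre-tax p* = £49, q* = 82; post-tax q = 28; deadweight loss = £486.
Difference: £81 vs £486 → market B is larger by £405.

Market B, by £405.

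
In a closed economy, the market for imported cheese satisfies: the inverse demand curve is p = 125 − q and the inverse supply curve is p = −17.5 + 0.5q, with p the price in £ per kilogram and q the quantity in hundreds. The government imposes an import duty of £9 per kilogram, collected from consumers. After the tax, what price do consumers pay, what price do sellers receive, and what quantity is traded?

Consumers pay £36; sellers receive £27; quantity = 89.

Inverting to q(p) form: qd = 125 − p; qs = 2p + 35.
Before the tax: set 125 − p = 2p + 35 → p* = £30, q* = 95.
With the tax collected from consumers, demand (in seller-price terms) shifts: qd = 125 − (p + 9).
Solving gives q = 89 with consumers paying £36 and sellers receiving £27 (the £9 wedge).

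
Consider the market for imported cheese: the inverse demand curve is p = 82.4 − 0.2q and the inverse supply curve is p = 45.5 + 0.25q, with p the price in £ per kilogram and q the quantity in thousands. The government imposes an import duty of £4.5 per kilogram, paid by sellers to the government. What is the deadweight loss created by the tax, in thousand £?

Deadweight loss = £22.5 thousand.

Inverting to q(p) form: qd = 412 − 5p; qs = 4p − 182.
Before the tax: set 412 − 5p = 4p − 182 → p* = £66, q* = 82.
With the tax collected from sellers, supply shifts: qs = 4(p − 4.5) − 182.
Solving gives q = 72 with buyers paying £68 and sellers receiving £63.5 (the £4.5 wedge).
Quantity falls by |ΔQ| = |82 − 72| = 10.
DWL = ½ · t · |ΔQ| = ½ · 4.5 · 10 = £22.5.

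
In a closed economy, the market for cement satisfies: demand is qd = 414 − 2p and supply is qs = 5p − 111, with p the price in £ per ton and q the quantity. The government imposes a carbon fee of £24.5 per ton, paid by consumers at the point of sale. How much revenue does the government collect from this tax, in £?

Before the tax: set 414 − 2p = 5p − 111 → p* = £75, q* = 264.
With the tax collected from consumers, demand (in seller-price terms) shifts: qd = 414 − 2(p + 24.5).
New equilibrium: consumers pay £92.5, suppliers receive £68, q = 229. (Wedge: pb − ps = 24.5.)
Revenue = t · Q = 24.5 · 229 = £5610.5.

Tax revenue = £5610.5.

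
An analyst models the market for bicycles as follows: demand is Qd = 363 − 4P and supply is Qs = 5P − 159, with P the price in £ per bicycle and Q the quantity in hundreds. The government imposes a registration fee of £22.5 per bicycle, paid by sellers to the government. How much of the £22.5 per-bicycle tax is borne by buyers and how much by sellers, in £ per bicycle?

Buyers bear £12.5 per bicycle; sellers bear £10 per bicycle.

Before the tax: set 363 − 4P = 5P − 159 → P* = £58, Q* = 131.
With the tax collected from sellers, supply shifts: Qs = 5(P − 22.5) − 159.
New equilibrium: buyers pay £70.5, sellers receive £48, Q = 81. (Wedge: Pb − Ps = 22.5.)
Burden on buyers: £12.5; on sellers: £10. (They sum to £22.5.)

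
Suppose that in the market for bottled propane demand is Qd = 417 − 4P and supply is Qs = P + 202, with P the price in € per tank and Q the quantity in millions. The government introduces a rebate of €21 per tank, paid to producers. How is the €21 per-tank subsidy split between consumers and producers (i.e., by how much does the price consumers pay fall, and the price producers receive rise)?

Before the subsidy: set 417 − 4P = P + 202 → P* = €43, Q* = 245.
With a per-unit subsidy paid to producers, each receives P + 21 per unit sold, so supply becomes Qs = (P + 21) + 202.
New equilibrium: consumers pay €38.8, producers receive €59.8, Q = 261.8. (Wedge: Pb − Ps = −21.)
Gain to consumers: €4.2; to producers: €16.8. (They sum to €21.)

Consumers gain €4.2 per tank; producers gain €16.8 per tank.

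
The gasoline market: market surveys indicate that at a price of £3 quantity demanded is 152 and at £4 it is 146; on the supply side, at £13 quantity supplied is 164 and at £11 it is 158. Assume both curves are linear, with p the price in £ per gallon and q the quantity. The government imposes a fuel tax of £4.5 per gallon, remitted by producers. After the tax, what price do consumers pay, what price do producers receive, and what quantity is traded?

Demand slope: (146 − 152)/(4 − 3) = -6, so qd = 170 − 6p.
Supply slope: (158 − 164)/(11 − 13) = 3, so qs = 3p + 125.
Without the tax, 170 − 6p = 3p + 125 gives 9p = 45, so p* = £5 and q* = 140.
With the tax collected from producers, supply shifts: qs = 3(p − 4.5) + 125.
Solving gives q = 131 with consumers paying £6.5 and producers receiving £2 (the £4.5 wedge).
The less price-elastic side of the market bears the larger share of a per-unit tax.

Consumers pay £6.5; producers receive £2; quantity = 131.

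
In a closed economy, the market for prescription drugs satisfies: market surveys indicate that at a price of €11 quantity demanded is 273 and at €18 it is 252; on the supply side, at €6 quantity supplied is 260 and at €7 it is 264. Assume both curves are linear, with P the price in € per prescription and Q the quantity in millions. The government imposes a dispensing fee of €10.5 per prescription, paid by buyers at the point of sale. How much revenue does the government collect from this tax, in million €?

Tax revenue = €2709 million.

Demand slope: (252 − 273)/(18 − 11) = -3, so Qd = 306 − 3P.
Supply slope: (264 − 260)/(7 − 6) = 4, so Qs = 4P + 236.
Before the tax: set 306 − 3P = 4P + 236 → P* = €10, Q* = 276.
With the tax collected from buyers, demand (in seller-price terms) shifts: Qd = 306 − 3(P + 10.5).
Solving gives Q = 258 with buyers paying €16 and suppliers receiving €5.5 (the €10.5 wedge).
Revenue = t · Q = 10.5 · 258 = €2709.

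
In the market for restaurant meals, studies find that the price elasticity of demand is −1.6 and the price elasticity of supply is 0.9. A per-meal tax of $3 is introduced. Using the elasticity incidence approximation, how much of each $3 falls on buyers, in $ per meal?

Buyers bear ≈ $1.08 per meal.

Incidence ratio: buyers' share ≈ εs / (εs + |εd|) = 0.9 / (0.9 + 1.6) = 0.36.
So buyers bear ≈ 0.36 × $3 = $1.08; producers bear $1.92.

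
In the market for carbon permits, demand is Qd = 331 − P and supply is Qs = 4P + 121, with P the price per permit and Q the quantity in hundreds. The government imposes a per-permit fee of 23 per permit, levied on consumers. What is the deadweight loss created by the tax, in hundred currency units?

Deadweight loss = 211.6 hundred.

Before the tax: set 331 − P = 4P + 121 → P* = 42, Q* = 289.
With the tax collected from consumers, demand (in seller-price terms) shifts: Qd = 331 − (P + 23).
Solving gives Q = 270.6 with consumers paying 60.4 and sellers receiving 37.4 (the 23 wedge).
Quantity falls by |ΔQ| = |289 − 270.6| = 18.4.
DWL = ½ · t · |ΔQ| = ½ · 23 · 18.4 = 211.6.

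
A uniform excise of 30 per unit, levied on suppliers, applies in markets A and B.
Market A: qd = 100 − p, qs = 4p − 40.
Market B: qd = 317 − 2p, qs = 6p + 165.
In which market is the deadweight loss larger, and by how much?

Market B, by 315.

Market A: pre-tax p* = 28, q* = 72; post-tax q = 48; deadweight loss = 360.
Market B: pre-tax p* = 19, q* = 279; post-tax q = 234; deadweight loss = 675.
Difference: 360 vs 675 → market B is larger by 315.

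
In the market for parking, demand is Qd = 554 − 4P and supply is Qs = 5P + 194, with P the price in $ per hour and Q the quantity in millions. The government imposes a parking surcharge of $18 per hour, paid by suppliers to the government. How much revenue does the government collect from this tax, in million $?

Before the tax: set 554 − 4P = 5P + 194 → P* = $40, Q* = 394.
With the tax collected from suppliers, supply shifts: Qs = 5(P − 18) + 194.
Solving gives Q = 354 with buyers paying $50 and suppliers receiving $32 (the $18 wedge).
Revenue = t · Q = 18 · 354 = $6372.

Tax revenue = $6372 million.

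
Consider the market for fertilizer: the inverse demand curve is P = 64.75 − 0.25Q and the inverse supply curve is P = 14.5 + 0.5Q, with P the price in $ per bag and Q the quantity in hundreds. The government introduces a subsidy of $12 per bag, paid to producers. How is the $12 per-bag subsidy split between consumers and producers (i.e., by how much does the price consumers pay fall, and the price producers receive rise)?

Inverting to Q(P) form: Qd = 259 − 4P; Qs = 2P − 29.
Without the subsidy, 259 − 4P = 2P − 29 gives 6P = 288, so P* = $48 and Q* = 67.
With a per-unit subsidy paid to producers, each receives P + 12 per unit sold, so supply becomes Qs = 2(P + 12) − 29.
Solving gives Q = 83 with consumers paying $44 and producers receiving $56 (the $12 wedge).
Gain to consumers: $4; to producers: $8. (They sum to $12.)

Consumers gain $4 per bag; producers gain $8 per bag.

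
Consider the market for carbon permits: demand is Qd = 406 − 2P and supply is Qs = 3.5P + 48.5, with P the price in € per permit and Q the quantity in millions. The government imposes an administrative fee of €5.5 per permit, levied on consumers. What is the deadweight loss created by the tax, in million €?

Before the tax: set 406 − 2P = 3.5P + 48.5 → P* = €65, Q* = 276.
With the tax collected from consumers, demand (in seller-price terms) shifts: Qd = 406 − 2(P + 5.5).
Solving gives Q = 269 with consumers paying €68.5 and suppliers receiving €63 (the €5.5 wedge).
Quantity falls by |ΔQ| = |276 − 269| = 7.
DWL = ½ · t · |ΔQ| = ½ · 5.5 · 7 = €19.25.

Deadweight loss = €19.25 million.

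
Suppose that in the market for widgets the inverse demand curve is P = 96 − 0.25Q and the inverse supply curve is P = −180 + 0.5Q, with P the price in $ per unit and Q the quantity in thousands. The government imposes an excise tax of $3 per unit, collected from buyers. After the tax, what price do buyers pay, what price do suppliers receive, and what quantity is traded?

Inverting to Q(P) form: Qd = 384 − 4P; Qs = 2P + 360.
Without the tax, 384 − 4P = 2P + 360 gives 6P = 24, so P* = $4 and Q* = 368.
With the tax collected from buyers, demand (in seller-price terms) shifts: Qd = 384 − 4(P + 3).
Solving gives Q = 364 with buyers paying $5 and suppliers receiving $2 (the $3 wedge).
The less price-elastic side of the market bears the larger share of a per-unit tax.

Buyers pay $5; suppliers receive $2; quantity = 364.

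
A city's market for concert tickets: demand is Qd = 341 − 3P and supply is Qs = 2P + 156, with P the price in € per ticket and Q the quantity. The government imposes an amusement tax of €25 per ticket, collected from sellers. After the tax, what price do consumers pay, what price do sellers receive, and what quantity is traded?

Consumers pay €47; sellers receive €22; quantity = 200.

Without the tax, 341 − 3P = 2P + 156 gives 5P = 185, so P* = €37 and Q* = 230.
With the tax collected from sellers, supply shifts: Qs = 2(P − 25) + 156.
Solving gives Q = 200 with consumers paying €47 and sellers receiving €22 (the €25 wedge).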